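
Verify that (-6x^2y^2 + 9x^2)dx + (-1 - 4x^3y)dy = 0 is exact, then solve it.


Check exactness: ∂M/∂y = -12x^2y and ∂N/∂x = -12x^2y; equal, so the equation is exact.
Integrate M with respect to x (treating y as constant): ∫M dx = -2x^3y^2 + 3x^3 + h(y).
Differentiate w.r.t. y and set equal to N: the x-dependent terms already match, leaving h'(y) = -1. Integrate: h(y) = -y.
So F(x,y) = -y - 2x^3y^2 + 3x^3.
General solution: -y - 2x^3y^2 + 3x^3 = C.


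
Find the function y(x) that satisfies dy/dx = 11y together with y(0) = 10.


General solution of y' = 11y is y = Ce^(11x).
Apply y(0) = 10: C = 10.
Particular solution: y = 10e^(11x).


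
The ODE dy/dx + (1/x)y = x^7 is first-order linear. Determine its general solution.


P(x) = 1/x ⇒ μ = x^1.
(x^1 y)' = x^8 ⇒ x^1 y = x^9/(9) + C.
Solve for y: y = (1/9)x^8 + C/x^1.


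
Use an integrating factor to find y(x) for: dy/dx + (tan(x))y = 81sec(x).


P(x) = tan(x) ⇒ μ = e^(∫tan(x)dx) = sec(x).
(sec(x) y)' = 81sec²(x) ⇒ sec(x) y = 81tan(x) + C.
Multiply by cos(x): y = 81sin(x) + C·cos(x).


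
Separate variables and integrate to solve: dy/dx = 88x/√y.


Separate: √y dy = 88x dx.
Integrate: (2/3)y^(3/2) = 44x² + C.


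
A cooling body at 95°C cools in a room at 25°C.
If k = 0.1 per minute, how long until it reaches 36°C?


From T(t) = T_a + (T₀ - T_a)e^(-kt), set T(t) = 36:
(36 - 25) / (95 - 25) = e^(-0.1t), so t = -ln(0.157)/0.1 ≈ 18.5 minutes.


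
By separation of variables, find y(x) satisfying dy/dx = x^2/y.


Separate variables: y dy = x^2 dx.
Integrate both sides: y²/2 = (1/3)x^3 + C₀.
Multiply by 2: y² = (2/3)x^3 + C.


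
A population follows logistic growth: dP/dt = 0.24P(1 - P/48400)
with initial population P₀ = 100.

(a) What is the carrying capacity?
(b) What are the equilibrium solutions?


Logistic ODE dP/dt = 0.24P(1 - P/48400) has equilibria where dP/dt = 0, i.e. P = 0 or P = 48400.
The coefficient (1 - P/K) = 0 when P = K, identifying K = 48400 as the carrying capacity.
(a) K = 48400; (b) equilibria P = 0 and P = 48400.


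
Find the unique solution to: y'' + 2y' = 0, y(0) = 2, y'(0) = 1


Characteristic roots of r² + 2r = 0 are -2, 0.
General solution y = c₁ e^(-2x) + c₂.
Apply y(0) = 2: c₁ + c₂ = 2. Apply y'(0) = 1: -2 c₁ + 0 c₂ = 1.
Solve: c₁ = -1/2, c₂ = 5/2.
Particular solution: y = -(1/2)e^(-2x) + 5/2.


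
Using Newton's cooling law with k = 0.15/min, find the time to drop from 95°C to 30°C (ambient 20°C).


From T(t) = T_a + (T₀ - T_a)e^(-kt), set T(t) = 30:
(30 - 20) / (95 - 20) = e^(-0.15t), so t = -ln(0.133)/0.15 ≈ 13.4 minutes.


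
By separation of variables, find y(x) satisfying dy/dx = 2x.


Integrate both sides with respect to x: y = ∫ 2x dx = x^2 + C.


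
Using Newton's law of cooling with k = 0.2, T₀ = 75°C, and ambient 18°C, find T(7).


Newton's law: dT/dt = -k(T - T_a) has solution T(t) = T_a + (T₀ - T_a)e^(-kt).
Plug in T_a = 18, T₀ = 75, k = 0.2, t = 7: T(7) = 18 + (57)e^(-1.40) ≈ 32.1°C.


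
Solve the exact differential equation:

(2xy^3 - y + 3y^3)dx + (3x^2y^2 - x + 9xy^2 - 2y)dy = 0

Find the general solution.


Check exactness: ∂M/∂y = 6xy^2 - 1 + 9y^2 and ∂N/∂x = 6xy^2 - 1 + 9y^2; equal, so the equation is exact.
Integrate M with respect to x (treating y as constant): ∫M dx = x^2y^3 - xy + 3xy^3 + h(y).
Differentiate w.r.t. y and set equal to N: the x-dependent terms already match, leaving h'(y) = -2y. Integrate: h(y) = -y^2.
So F(x,y) = x^2y^3 - xy + 3xy^3 - y^2.
General solution: x^2y^3 - xy + 3xy^3 - y^2 = C.


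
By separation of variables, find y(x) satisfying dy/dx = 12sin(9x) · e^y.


Separate: e^(-y) dy = 12sin(9x) dx.
Integrate: -e^(-y) = -(4/3)cos(9x) + C₀.
Rearrange: e^(-y) = (4/3)cos(9x) + C.


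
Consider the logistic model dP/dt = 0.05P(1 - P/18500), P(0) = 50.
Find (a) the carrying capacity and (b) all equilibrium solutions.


Logistic ODE dP/dt = 0.05P(1 - P/18500) has equilibria where dP/dt = 0, i.e. P = 0 or P = 18500.
The coefficient (1 - P/K) = 0 when P = K, identifying K = 18500 as the carrying capacity.
(a) K = 18500; (b) equilibria P = 0 and P = 18500.


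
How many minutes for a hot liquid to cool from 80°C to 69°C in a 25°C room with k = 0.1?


From T(t) = T_a + (T₀ - T_a)e^(-kt), set T(t) = 69:
(69 - 25) / (80 - 25) = e^(-0.1t), so t = -ln(0.800)/0.1 ≈ 2.2 minutes.


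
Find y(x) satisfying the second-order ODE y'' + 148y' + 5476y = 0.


Characteristic equation: r² + 148r + 5476 = 0, i.e. (r + 74)² = 0.
Repeated root r = -74; include an x factor for the second linearly independent solution.
General solution: y = (C₁ + C₂x)e^(-74x).


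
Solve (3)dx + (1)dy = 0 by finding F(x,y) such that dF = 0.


Check exactness: ∂M/∂y = 0 and ∂N/∂x = 0; equal, so the equation is exact.
Integrate M with respect to x (treating y as constant): ∫M dx = 3x + h(y).
Differentiate w.r.t. y and set equal to N: the x-dependent terms already match, leaving h'(y) = 1. Integrate: h(y) = y.
So F(x,y) = y + 3x.
General solution: y + 3x = C.


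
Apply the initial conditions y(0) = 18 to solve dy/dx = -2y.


General solution of y' = -2y is y = Ce^(-2x).
Apply y(0) = 18: C = 18.
Particular solution: y = 18e^(-2x).


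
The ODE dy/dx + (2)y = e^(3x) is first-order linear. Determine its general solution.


P(x) = 2 ⇒ μ = e^(2x).
(μ y)' = e^(5x) ⇒ μ y = e^(5x)/5 + C.
Divide by μ: y = (1/5)e^(3x) + Ce^(-2x).


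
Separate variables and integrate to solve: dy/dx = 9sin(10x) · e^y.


Separate: e^(-y) dy = 9sin(10x) dx.
Integrate: -e^(-y) = -(9/10)cos(10x) + C₀.
Rearrange: e^(-y) = (9/10)cos(10x) + C.


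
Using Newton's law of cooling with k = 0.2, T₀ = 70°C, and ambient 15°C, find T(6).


Newton's law: dT/dt = -k(T - T_a) has solution T(t) = T_a + (T₀ - T_a)e^(-kt).
Plug in T_a = 15, T₀ = 70, k = 0.2, t = 6: T(6) = 15 + (55)e^(-1.20) ≈ 31.6°C.


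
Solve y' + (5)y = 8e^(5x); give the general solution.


P(x) = 5 ⇒ μ = e^(5x).
(μ y)' = 8e^(10x) ⇒ μ y = (8/10)e^(10x) + C.
Divide by μ: y = (4/5)e^(5x) + Ce^(-5x).


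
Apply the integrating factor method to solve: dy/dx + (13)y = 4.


P(x) = 13, Q(x) = 4; integrating factor μ = e^(13x).
(μ y)' = 4e^(13x) ⇒ μ y = (4/13)e^(13x) + C.
Divide by μ: y = 4/13 + Ce^(-13x).


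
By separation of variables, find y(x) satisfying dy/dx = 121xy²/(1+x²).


Separate: dy/y² = 121x/(1+x²) dx.
Integrate LHS: ∫ dy/y² = -1/y.
Integrate RHS via u = 1+x²: (121/2)ln(1+x²) + C.
Result: -1/y = (121/2)ln(1+x²) + C.


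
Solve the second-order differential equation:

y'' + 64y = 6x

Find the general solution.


Homogeneous: r² + 64 = 0 ⇒ r = ±8i, y_h = C₁cos(8x) + C₂sin(8x).
Polynomial forcing; try y_p = Ax + B. Then y_p'' + 64 y_p = 64(Ax + B) = 6x, so B = 0 and A = 3/32.
General solution: y = C₁cos(8x) + C₂sin(8x) + (3/32)x.


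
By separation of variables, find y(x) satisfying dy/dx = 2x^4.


Integrate both sides with respect to x: y = ∫ 2x^4 dx = (2/5)x^5 + C.


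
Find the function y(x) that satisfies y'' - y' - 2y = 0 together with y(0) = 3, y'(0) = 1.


Characteristic roots of r² - r - 2 = 0 are -1, 2.
General solution y = c₁ e^(-x) + c₂ e^(2x).
Apply y(0) = 3: c₁ + c₂ = 3. Apply y'(0) = 1: -1 c₁ + 2 c₂ = 1.
Solve: c₁ = 5/3, c₂ = 4/3.
Particular solution: y = (5/3)e^(-x) + (4/3)e^(2x).


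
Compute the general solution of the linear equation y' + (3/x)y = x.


P(x) = 3/x ⇒ μ = x^3.
(x^3 y)' = x^4 ⇒ x^3 y = x^5/(5) + C.
Solve for y: y = (1/5)x^2 + C/x^3.


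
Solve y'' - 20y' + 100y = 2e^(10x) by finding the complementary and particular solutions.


Characteristic polynomial (r - 10)² = 0; repeated root r = 10.
y_h = (C₁ + C₂x)e^(10x). Forcing matches the repeated root (resonance), so try y_p = Ax² e^(10x).
Substitute and solve for A: 2A = 2, so A = 1.
General solution: y = (C₁ + C₂x + x²)e^(10x).


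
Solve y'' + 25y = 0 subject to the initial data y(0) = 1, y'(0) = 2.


Characteristic roots of r² + 25 = 0 are ±5i, so y = C₁cos(5x) + C₂sin(5x).
Apply y(0) = 1: C₁ = 1. Differentiate and apply y'(0) = 2: 5·C₂ = 2, so C₂ = 2/5.
Particular solution: y = cos(5x) + (2/5)sin(5x).


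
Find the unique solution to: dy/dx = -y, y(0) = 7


General solution of y' = -y is y = Ce^(-x).
Apply y(0) = 7: C = 7.
Particular solution: y = 7e^(-x).


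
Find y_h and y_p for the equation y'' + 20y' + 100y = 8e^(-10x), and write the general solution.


Characteristic polynomial (r + 10)² = 0; repeated root r = -10.
y_h = (C₁ + C₂x)e^(-10x). Forcing matches the repeated root (resonance), so try y_p = Ax² e^(-10x).
Substitute and solve for A: 2A = 8, so A = 4.
General solution: y = (C₁ + C₂x + 4x²)e^(-10x).


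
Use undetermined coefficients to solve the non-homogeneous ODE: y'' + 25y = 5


Homogeneous part: r² + 25 = 0 ⇒ r = ±5i, so y_h = C₁cos(5x) + C₂sin(5x).
Try constant y_p = A; plug in: 25A = 5 ⇒ A = 1/5.
General solution: y = C₁cos(5x) + C₂sin(5x) + 1/5.


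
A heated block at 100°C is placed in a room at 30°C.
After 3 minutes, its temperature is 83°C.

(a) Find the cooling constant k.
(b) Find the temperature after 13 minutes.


Newton's law: T(t) = T_a + (T₀ - T_a)e^(-kt).
(a) Use T(3) = 83: (83 - 30)/(100 - 30) = e^(-k·3), so k = -ln(0.757)/3 ≈ 0.0927.
(b) Apply k to t = 13: T(13) = 30 + (70)e^(-1.206) ≈ 51.0°C.


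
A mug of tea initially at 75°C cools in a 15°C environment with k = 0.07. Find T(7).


Newton's law: dT/dt = -k(T - T_a) has solution T(t) = T_a + (T₀ - T_a)e^(-kt).
Plug in T_a = 15, T₀ = 75, k = 0.07, t = 7: T(7) = 15 + (60)e^(-0.49) ≈ 51.8°C.


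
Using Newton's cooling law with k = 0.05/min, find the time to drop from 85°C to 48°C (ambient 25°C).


From T(t) = T_a + (T₀ - T_a)e^(-kt), set T(t) = 48:
(48 - 25) / (85 - 25) = e^(-0.05t), so t = -ln(0.383)/0.05 ≈ 19.2 minutes.


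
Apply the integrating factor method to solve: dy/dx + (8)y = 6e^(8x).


P(x) = 8 ⇒ μ = e^(8x).
(μ y)' = 6e^(16x) ⇒ μ y = (6/16)e^(16x) + C.
Divide by μ: y = (3/8)e^(8x) + Ce^(-8x).


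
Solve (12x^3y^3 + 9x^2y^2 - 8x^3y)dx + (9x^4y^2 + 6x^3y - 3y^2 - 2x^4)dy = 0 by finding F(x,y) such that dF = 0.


Check exactness: ∂M/∂y = 36x^3y^2 + 18x^2y - 8x^3 and ∂N/∂x = 36x^3y^2 + 18x^2y - 8x^3; equal, so the equation is exact.
Integrate M with respect to x (treating y as constant): ∫M dx = 3x^4y^3 + 3x^3y^2 - 2x^4y + h(y).
Differentiate w.r.t. y and set equal to N: the x-dependent terms already match, leaving h'(y) = -3y^2. Integrate: h(y) = -y^3.
So F(x,y) = 3x^4y^3 + 3x^3y^2 - y^3 - 2x^4y.
General solution: 3x^4y^3 + 3x^3y^2 - y^3 - 2x^4y = C.


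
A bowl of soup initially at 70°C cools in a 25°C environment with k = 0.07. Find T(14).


Newton's law: dT/dt = -k(T - T_a) has solution T(t) = T_a + (T₀ - T_a)e^(-kt).
Plug in T_a = 25, T₀ = 70, k = 0.07, t = 14: T(14) = 25 + (45)e^(-0.98) ≈ 41.9°C.


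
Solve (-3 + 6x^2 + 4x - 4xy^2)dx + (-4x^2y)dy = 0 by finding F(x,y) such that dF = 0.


Check exactness: ∂M/∂y = -8xy and ∂N/∂x = -8xy; equal, so the equation is exact.
Integrate M with respect to x (treating y as constant): ∫M dx = -3x + 2x^3 + 2x^2 - 2x^2y^2 + h(y).
Differentiate w.r.t. y and set equal to N: all terms match, so h'(y) = 0 and h is a constant absorbed into C.
General solution: -3x + 2x^3 + 2x^2 - 2x^2y^2 = C.


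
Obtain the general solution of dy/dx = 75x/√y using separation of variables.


Separate: √y dy = 75x dx.
Integrate: (2/3)y^(3/2) = (75/2)x² + C.


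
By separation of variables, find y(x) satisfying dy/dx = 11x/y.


Separate variables: y dy = 11x dx.
Integrate both sides: y²/2 = (11/2)x^2 + C₀.
Multiply by 2: y² = 11x^2 + C.


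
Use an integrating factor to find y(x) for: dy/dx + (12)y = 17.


P(x) = 12, Q(x) = 17; integrating factor μ = e^(12x).
(μ y)' = 17e^(12x) ⇒ μ y = (17/12)e^(12x) + C.
Divide by μ: y = 17/12 + Ce^(-12x).


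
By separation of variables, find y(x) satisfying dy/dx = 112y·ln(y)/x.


Separate: dy/[y ln(y)] = 112 dx/x.
Substitute u = ln(y): du/u = 112 dx/x.
Integrate: ln|ln(y)| = 112ln|x| + C₀, hence ln(y) = C·x^112.


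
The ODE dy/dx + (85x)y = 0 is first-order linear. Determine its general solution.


P(x) = 85x ⇒ μ = e^((85/2)x²).
Q(x) = 0 so μ y is constant: y = Ce^(-(85/2)x²).


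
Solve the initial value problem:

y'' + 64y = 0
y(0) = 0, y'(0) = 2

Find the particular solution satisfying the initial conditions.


Characteristic roots of r² + 64 = 0 are ±8i, so y = C₁cos(8x) + C₂sin(8x).
Apply y(0) = 0: C₁ = 0. Differentiate and apply y'(0) = 2: 8·C₂ = 2, so C₂ = 1/4.
Particular solution: y = (1/4)sin(8x).


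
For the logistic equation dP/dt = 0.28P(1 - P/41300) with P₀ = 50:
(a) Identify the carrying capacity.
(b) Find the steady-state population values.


Logistic ODE dP/dt = 0.28P(1 - P/41300) has equilibria where dP/dt = 0, i.e. P = 0 or P = 41300.
The coefficient (1 - P/K) = 0 when P = K, identifying K = 41300 as the carrying capacity.
(a) K = 41300; (b) equilibria P = 0 and P = 41300.


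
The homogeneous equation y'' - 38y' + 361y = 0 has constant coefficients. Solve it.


Characteristic equation: r² - 38r + 361 = 0, i.e. (r - 19)² = 0.
Repeated root r = 19; include an x factor for the second linearly independent solution.
General solution: y = (C₁ + C₂x)e^(19x).


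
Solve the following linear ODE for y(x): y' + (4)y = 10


P(x) = 4, Q(x) = 10; integrating factor μ = e^(4x).
(μ y)' = 10e^(4x) ⇒ μ y = (5/2)e^(4x) + C.
Divide by μ: y = 5/2 + Ce^(-4x).


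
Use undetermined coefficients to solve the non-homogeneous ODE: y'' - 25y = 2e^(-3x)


Characteristic roots of r² - 25 = 0 are -5, 5.
y_h = C₁e^(-5x) + C₂e^(5x).
Forcing exponent -3 is not a characteristic root; try y_p = Ae^(-3x).
Substitute: A·(9 + (0)·-3 + (-25)) = A·-16 = 2, so A = -1/8.
General solution: y = C₁e^(-5x) + C₂e^(5x) - (1/8)e^(-3x).


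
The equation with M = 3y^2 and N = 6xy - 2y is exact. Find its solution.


Check exactness: ∂M/∂y = 6y and ∂N/∂x = 6y; equal, so the equation is exact.
Integrate M with respect to x (treating y as constant): ∫M dx = 3xy^2 + h(y).
Differentiate w.r.t. y and set equal to N: the x-dependent terms already match, leaving h'(y) = -2y. Integrate: h(y) = -y^2.
So F(x,y) = 3xy^2 - y^2.
General solution: 3xy^2 - y^2 = C.


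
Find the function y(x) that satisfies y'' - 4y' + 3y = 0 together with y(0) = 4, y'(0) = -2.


Characteristic roots of r² - 4r + 3 = 0 are 3, 1.
General solution y = c₁ e^(3x) + c₂ e^(x).
Apply y(0) = 4: c₁ + c₂ = 4. Apply y'(0) = -2: 3 c₁ + 1 c₂ = -2.
Solve: c₁ = -3, c₂ = 7.
Particular solution: y = -3e^(3x) + 7e^(x).


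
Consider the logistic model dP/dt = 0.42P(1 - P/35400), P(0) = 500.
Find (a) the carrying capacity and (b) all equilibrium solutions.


Logistic ODE dP/dt = 0.42P(1 - P/35400) has equilibria where dP/dt = 0, i.e. P = 0 or P = 35400.
The coefficient (1 - P/K) = 0 when P = K, identifying K = 35400 as the carrying capacity.
(a) K = 35400; (b) equilibria P = 0 and P = 35400.


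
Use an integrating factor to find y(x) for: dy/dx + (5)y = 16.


P(x) = 5, Q(x) = 16; integrating factor μ = e^(5x).
(μ y)' = 16e^(5x) ⇒ μ y = (16/5)e^(5x) + C.
Divide by μ: y = 16/5 + Ce^(-5x).


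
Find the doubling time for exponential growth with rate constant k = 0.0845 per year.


Exponential growth: P(t) = P₀ e^(0.0845t). Set P(t)/P₀ = 2: e^(0.0845t) = 2.
Solve: t = ln(2)/0.0845 ≈ 8.20 years.


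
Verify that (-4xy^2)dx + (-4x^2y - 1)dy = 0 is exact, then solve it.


Check exactness: ∂M/∂y = -8xy and ∂N/∂x = -8xy; equal, so the equation is exact.
Integrate M with respect to x (treating y as constant): ∫M dx = -2x^2y^2 + h(y).
Differentiate w.r.t. y and set equal to N: the x-dependent terms already match, leaving h'(y) = -1. Integrate: h(y) = -y.
So F(x,y) = -2x^2y^2 - y.
General solution: -2x^2y^2 - y = C.


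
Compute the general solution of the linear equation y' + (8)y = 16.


P(x) = 8, Q(x) = 16; integrating factor μ = e^(8x).
(μ y)' = 16e^(8x) ⇒ μ y = 2e^(8x) + C.
Divide by μ: y = 2 + Ce^(-8x).


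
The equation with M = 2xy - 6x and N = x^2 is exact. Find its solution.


Check exactness: ∂M/∂y = 2x and ∂N/∂x = 2x; equal, so the equation is exact.
Integrate M with respect to x (treating y as constant): ∫M dx = x^2y - 3x^2 + h(y).
Differentiate w.r.t. y and set equal to N: all terms match, so h'(y) = 0 and h is a constant absorbed into C.
General solution: x^2y - 3x^2 = C.


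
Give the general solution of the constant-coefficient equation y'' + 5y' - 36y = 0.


Characteristic equation: r² + 5r - 36 = 0.
Factor: (r + 9)(r - 4) = 0 ⇒ r = -9, 4 (distinct real).
General solution: y = C₁e^(-9x) + C₂e^(4x).


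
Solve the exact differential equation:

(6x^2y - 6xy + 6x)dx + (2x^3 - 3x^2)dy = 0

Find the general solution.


Check exactness: ∂M/∂y = 6x^2 - 6x and ∂N/∂x = 6x^2 - 6x; equal, so the equation is exact.
Integrate M with respect to x (treating y as constant): ∫M dx = 2x^3y - 3x^2y + 3x^2 + h(y).
Differentiate w.r.t. y and set equal to N: all terms match, so h'(y) = 0 and h is a constant absorbed into C.
General solution: 2x^3y - 3x^2y + 3x^2 = C.


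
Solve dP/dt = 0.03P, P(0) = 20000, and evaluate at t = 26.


The ODE dP/dt = 0.03P has solution P(t) = P(0)e^(0.03t).
Substitute P(0) = 20000 and t = 26: P(26) = 20000 e^(0.78) ≈ 43629.


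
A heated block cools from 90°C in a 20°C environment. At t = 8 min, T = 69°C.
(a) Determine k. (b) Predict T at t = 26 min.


Newton's law: T(t) = T_a + (T₀ - T_a)e^(-kt).
(a) Use T(8) = 69: (69 - 20)/(90 - 20) = e^(-k·8), so k = -ln(0.700)/8 ≈ 0.0446.
(b) Apply k to t = 26: T(26) = 20 + (70)e^(-1.159) ≈ 42.0°C.


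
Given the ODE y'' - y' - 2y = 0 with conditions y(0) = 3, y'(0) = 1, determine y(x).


Characteristic roots of r² - r - 2 = 0 are 2, -1.
General solution y = c₁ e^(2x) + c₂ e^(-x).
Apply y(0) = 3: c₁ + c₂ = 3. Apply y'(0) = 1: 2 c₁ - 1 c₂ = 1.
Solve: c₁ = 4/3, c₂ = 5/3.
Particular solution: y = (4/3)e^(2x) + (5/3)e^(-x).


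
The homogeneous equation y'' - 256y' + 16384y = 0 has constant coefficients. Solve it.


Characteristic equation: r² - 256r + 16384 = 0, i.e. (r - 128)² = 0.
Repeated root r = 128; include an x factor for the second linearly independent solution.
General solution: y = (C₁ + C₂x)e^(128x).


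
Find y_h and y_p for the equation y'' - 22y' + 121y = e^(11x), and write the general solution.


Characteristic polynomial (r - 11)² = 0; repeated root r = 11.
y_h = (C₁ + C₂x)e^(11x). Forcing matches the repeated root (resonance), so try y_p = Ax² e^(11x).
Substitute and solve for A: 2A = 1, so A = 1/2.
General solution: y = (C₁ + C₂x + (1/2)x²)e^(11x).


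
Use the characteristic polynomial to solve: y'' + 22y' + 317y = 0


Characteristic equation: r² + 22r + 317 = 0.
Discriminant is negative; roots r = -11 ± 14i (complex conjugate pair).
General solution uses e^(α x)(C₁ cos(β x) + C₂ sin(β x)): y = e^(-11x)(C₁cos(14x) + C₂sin(14x)).


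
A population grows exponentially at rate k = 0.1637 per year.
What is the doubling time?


Exponential growth: P(t) = P₀ e^(0.1637t). Set P(t)/P₀ = 2: e^(0.1637t) = 2.
Solve: t = ln(2)/0.1637 ≈ 4.23 years.


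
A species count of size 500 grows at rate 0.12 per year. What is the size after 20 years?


The ODE dP/dt = 0.12P has solution P(t) = P(0)e^(0.12t).
Substitute P(0) = 500 and t = 20: P(20) = 500 e^(2.40) ≈ 5512.


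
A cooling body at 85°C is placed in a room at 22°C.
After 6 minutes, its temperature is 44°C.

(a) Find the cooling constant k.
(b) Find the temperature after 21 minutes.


Newton's law: T(t) = T_a + (T₀ - T_a)e^(-kt).
(a) Use T(6) = 44: (44 - 22)/(85 - 22) = e^(-k·6), so k = -ln(0.349)/6 ≈ 0.1753.
(b) Apply k to t = 21: T(21) = 22 + (63)e^(-3.682) ≈ 23.6°C.


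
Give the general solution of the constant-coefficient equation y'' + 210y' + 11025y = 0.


Characteristic equation: r² + 210r + 11025 = 0, i.e. (r + 105)² = 0.
Repeated root r = -105; include an x factor for the second linearly independent solution.
General solution: y = (C₁ + C₂x)e^(-105x).


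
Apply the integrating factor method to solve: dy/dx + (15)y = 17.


P(x) = 15, Q(x) = 17; integrating factor μ = e^(15x).
(μ y)' = 17e^(15x) ⇒ μ y = (17/15)e^(15x) + C.
Divide by μ: y = 17/15 + Ce^(-15x).


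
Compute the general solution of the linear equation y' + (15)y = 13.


P(x) = 15, Q(x) = 13; integrating factor μ = e^(15x).
(μ y)' = 13e^(15x) ⇒ μ y = (13/15)e^(15x) + C.
Divide by μ: y = 13/15 + Ce^(-15x).


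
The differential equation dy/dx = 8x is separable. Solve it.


Integrate both sides with respect to x: y = ∫ 8x dx = 4x^2 + C.


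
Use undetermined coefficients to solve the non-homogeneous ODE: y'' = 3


Characteristic polynomial (r - 0)² = 0; repeated root r = 0.
y_h = (C₁ + C₂x). Forcing matches the repeated root (resonance), so try y_p = Ax².
Substitute and solve for A: 2A = 3, so A = 3/2.
General solution: y = C₁ + C₂x + (3/2)x².


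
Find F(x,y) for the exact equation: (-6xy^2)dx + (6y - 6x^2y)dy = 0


Check exactness: ∂M/∂y = -12xy and ∂N/∂x = -12xy; equal, so the equation is exact.
Integrate M with respect to x (treating y as constant): ∫M dx = -3x^2y^2 + h(y).
Differentiate w.r.t. y and set equal to N: the x-dependent terms already match, leaving h'(y) = 6y. Integrate: h(y) = 3y^2.
So F(x,y) = 3y^2 - 3x^2y^2.
General solution: 3y^2 - 3x^2y^2 = C.


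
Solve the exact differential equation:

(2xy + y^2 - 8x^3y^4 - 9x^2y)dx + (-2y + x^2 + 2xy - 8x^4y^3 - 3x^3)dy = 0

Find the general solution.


Check exactness: ∂M/∂y = 2x + 2y - 32x^3y^3 - 9x^2 and ∂N/∂x = 2x + 2y - 32x^3y^3 - 9x^2; equal, so the equation is exact.
Integrate M with respect to x (treating y as constant): ∫M dx = x^2y + xy^2 - 2x^4y^4 - 3x^3y + h(y).
Differentiate w.r.t. y and set equal to N: the x-dependent terms already match, leaving h'(y) = -2y. Integrate: h(y) = -y^2.
So F(x,y) = -y^2 + x^2y + xy^2 - 2x^4y^4 - 3x^3y.
General solution: -y^2 + x^2y + xy^2 - 2x^4y^4 - 3x^3y = C.


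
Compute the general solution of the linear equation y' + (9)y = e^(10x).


P(x) = 9 ⇒ μ = e^(9x).
(μ y)' = e^(19x) ⇒ μ y = e^(19x)/19 + C.
Divide by μ: y = (1/19)e^(10x) + Ce^(-9x).


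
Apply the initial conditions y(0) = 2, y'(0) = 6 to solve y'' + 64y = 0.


Characteristic roots of r² + 64 = 0 are ±8i, so y = C₁cos(8x) + C₂sin(8x).
Apply y(0) = 2: C₁ = 2. Differentiate and apply y'(0) = 6: 8·C₂ = 6, so C₂ = 3/4.
Particular solution: y = 2cos(8x) + (3/4)sin(8x).


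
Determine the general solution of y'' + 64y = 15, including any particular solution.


Homogeneous part: r² + 64 = 0 ⇒ r = ±8i, so y_h = C₁cos(8x) + C₂sin(8x).
Try constant y_p = A; plug in: 64A = 15 ⇒ A = 15/64.
General solution: y = C₁cos(8x) + C₂sin(8x) + 15/64.


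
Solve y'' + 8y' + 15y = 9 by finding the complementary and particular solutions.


Characteristic roots of r² + 8r + 15 = 0 are -3, -5.
y_h = C₁e^(-3x) + C₂e^(-5x).
Constant forcing; try y_p = A. Then 15A = 9 ⇒ A = 3/5.
General solution: y = C₁e^(-3x) + C₂e^(-5x) + 3/5.


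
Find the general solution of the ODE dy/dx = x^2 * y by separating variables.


Separate variables: dy/y = x^2 dx.
Integrate: ln|y| = (1/3)x^3 + C₀.
Exponentiate: y = Ce^((1/3)x^3).


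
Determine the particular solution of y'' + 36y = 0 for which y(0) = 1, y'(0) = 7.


Characteristic roots of r² + 36 = 0 are ±6i, so y = C₁cos(6x) + C₂sin(6x).
Apply y(0) = 1: C₁ = 1. Differentiate and apply y'(0) = 7: 6·C₂ = 7, so C₂ = 7/6.
Particular solution: y = cos(6x) + (7/6)sin(6x).


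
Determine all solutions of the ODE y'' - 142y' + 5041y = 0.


Characteristic equation: r² - 142r + 5041 = 0, i.e. (r - 71)² = 0.
Repeated root r = 71; include an x factor for the second linearly independent solution.
General solution: y = (C₁ + C₂x)e^(71x).


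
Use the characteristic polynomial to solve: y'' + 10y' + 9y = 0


Characteristic equation: r² + 10r + 9 = 0.
Factor: (r + 1)(r + 9) = 0 ⇒ r = -1, -9 (distinct real).
General solution: y = C₁e^(-x) + C₂e^(-9x).


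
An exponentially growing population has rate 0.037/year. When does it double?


Exponential growth: P(t) = P₀ e^(0.037t). Set P(t)/P₀ = 2: e^(0.037t) = 2.
Solve: t = ln(2)/0.037 ≈ 18.73 years.


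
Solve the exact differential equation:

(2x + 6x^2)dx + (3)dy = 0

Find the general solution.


Check exactness: ∂M/∂y = 0 and ∂N/∂x = 0; equal, so the equation is exact.
Integrate M with respect to x (treating y as constant): ∫M dx = x^2 + 2x^3 + h(y).
Differentiate w.r.t. y and set equal to N: the x-dependent terms already match, leaving h'(y) = 3. Integrate: h(y) = 3y.
So F(x,y) = 3y + x^2 + 2x^3.
General solution: 3y + x^2 + 2x^3 = C.


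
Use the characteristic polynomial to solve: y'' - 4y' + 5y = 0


Characteristic equation: r² - 4r + 5 = 0.
Discriminant is negative; roots r = 2 ± 1i (complex conjugate pair).
General solution uses e^(α x)(C₁ cos(β x) + C₂ sin(β x)): y = e^(2x)(C₁cos(x) + C₂sin(x)).


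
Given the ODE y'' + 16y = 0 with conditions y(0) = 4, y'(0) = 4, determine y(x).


Characteristic roots of r² + 16 = 0 are ±4i, so y = C₁cos(4x) + C₂sin(4x).
Apply y(0) = 4: C₁ = 4. Differentiate and apply y'(0) = 4: 4·C₂ = 4, so C₂ = 1.
Particular solution: y = 4cos(4x) + sin(4x).


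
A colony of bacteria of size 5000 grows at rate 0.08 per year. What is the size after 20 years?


The ODE dP/dt = 0.08P has solution P(t) = P(0)e^(0.08t).
Substitute P(0) = 5000 and t = 20: P(20) = 5000 e^(1.60) ≈ 24765.


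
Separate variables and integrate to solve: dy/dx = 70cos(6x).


g(y) = 1, so integrate directly: y = ∫ 70cos(6x) dx = (35/3)sin(6x) + C.


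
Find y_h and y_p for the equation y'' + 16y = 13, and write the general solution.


Homogeneous part: r² + 16 = 0 ⇒ r = ±4i, so y_h = C₁cos(4x) + C₂sin(4x).
Try constant y_p = A; plug in: 16A = 13 ⇒ A = 13/16.
General solution: y = C₁cos(4x) + C₂sin(4x) + 13/16.


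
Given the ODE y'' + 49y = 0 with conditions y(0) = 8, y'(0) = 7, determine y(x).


Characteristic roots of r² + 49 = 0 are ±7i, so y = C₁cos(7x) + C₂sin(7x).
Apply y(0) = 8: C₁ = 8. Differentiate and apply y'(0) = 7: 7·C₂ = 7, so C₂ = 1.
Particular solution: y = 8cos(7x) + sin(7x).


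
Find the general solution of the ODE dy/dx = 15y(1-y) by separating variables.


Separate: dy/[y(1-y)] = 15 dx.
Partial fractions: 1/[y(1-y)] = 1/y + 1/(1-y).
Integrate: ln|y/(1-y)| = 15x + C₀.
Solve for y: y = 1/(1 + Ce^(-15x)).


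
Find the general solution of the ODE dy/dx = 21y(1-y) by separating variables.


Separate: dy/[y(1-y)] = 21 dx.
Partial fractions: 1/[y(1-y)] = 1/y + 1/(1-y).
Integrate: ln|y/(1-y)| = 21x + C₀.
Solve for y: y = 1/(1 + Ce^(-21x)).


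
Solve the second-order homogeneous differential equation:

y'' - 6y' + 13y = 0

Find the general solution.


Characteristic equation: r² - 6r + 13 = 0.
Discriminant is negative; roots r = 3 ± 2i (complex conjugate pair).
General solution uses e^(α x)(C₁ cos(β x) + C₂ sin(β x)): y = e^(3x)(C₁cos(2x) + C₂sin(2x)).


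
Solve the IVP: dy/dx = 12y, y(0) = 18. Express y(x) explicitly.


General solution of y' = 12y is y = Ce^(12x).
Apply y(0) = 18: C = 18.
Particular solution: y = 18e^(12x).


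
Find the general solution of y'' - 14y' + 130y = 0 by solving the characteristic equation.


Characteristic equation: r² - 14r + 130 = 0.
Discriminant is negative; roots r = 7 ± 9i (complex conjugate pair).
General solution uses e^(α x)(C₁ cos(β x) + C₂ sin(β x)): y = e^(7x)(C₁cos(9x) + C₂sin(9x)).


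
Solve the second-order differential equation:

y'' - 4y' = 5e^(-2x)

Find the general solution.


Characteristic roots of r² - 4r = 0 are 4, 0.
y_h = C₁e^(4x) + C₂.
Forcing exponent -2 is not a characteristic root; try y_p = Ae^(-2x).
Substitute: A·(4 + (-4)·-2 + (0)) = A·12 = 5, so A = 5/12.
General solution: y = C₁e^(4x) + C₂ + (5/12)e^(-2x).


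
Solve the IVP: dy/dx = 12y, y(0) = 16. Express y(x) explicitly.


General solution of y' = 12y is y = Ce^(12x).
Apply y(0) = 16: C = 16.
Particular solution: y = 16e^(12x).


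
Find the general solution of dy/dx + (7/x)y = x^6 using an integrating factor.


P(x) = 7/x ⇒ μ = x^7.
(x^7 y)' = x^7·x^6 = x^13.
Integrate: x^7 y = x^14/(14) + C.
Solve for y: y = (1/14)x^7 + C/x^7.


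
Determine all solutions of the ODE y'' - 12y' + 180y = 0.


Characteristic equation: r² - 12r + 180 = 0.
Discriminant is negative; roots r = 6 ± 12i (complex conjugate pair).
General solution uses e^(α x)(C₁ cos(β x) + C₂ sin(β x)): y = e^(6x)(C₁cos(12x) + C₂sin(12x)).


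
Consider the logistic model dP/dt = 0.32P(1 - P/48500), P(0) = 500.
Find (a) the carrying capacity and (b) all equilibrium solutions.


Logistic ODE dP/dt = 0.32P(1 - P/48500) has equilibria where dP/dt = 0, i.e. P = 0 or P = 48500.
The coefficient (1 - P/K) = 0 when P = K, identifying K = 48500 as the carrying capacity.
(a) K = 48500; (b) equilibria P = 0 and P = 48500.


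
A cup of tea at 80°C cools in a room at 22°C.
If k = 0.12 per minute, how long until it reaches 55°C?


From T(t) = T_a + (T₀ - T_a)e^(-kt), set T(t) = 55:
(55 - 22) / (80 - 22) = e^(-0.12t), so t = -ln(0.569)/0.12 ≈ 4.7 minutes.


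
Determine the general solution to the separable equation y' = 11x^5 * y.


Separate variables: dy/y = 11x^5 dx.
Integrate: ln|y| = (11/6)x^6 + C₀.
Exponentiate: y = Ce^((11/6)x^6).


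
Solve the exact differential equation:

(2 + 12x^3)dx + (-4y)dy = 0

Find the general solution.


Check exactness: ∂M/∂y = 0 and ∂N/∂x = 0; equal, so the equation is exact.
Integrate M with respect to x (treating y as constant): ∫M dx = 2x + 3x^4 + h(y).
Differentiate w.r.t. y and set equal to N: the x-dependent terms already match, leaving h'(y) = -4y. Integrate: h(y) = -2y^2.
So F(x,y) = -2y^2 + 2x + 3x^4.
General solution: -2y^2 + 2x + 3x^4 = C.


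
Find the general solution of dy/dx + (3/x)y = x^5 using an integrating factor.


P(x) = 3/x ⇒ μ = x^3.
(x^3 y)' = x^8 ⇒ x^3 y = x^9/(9) + C.
Solve for y: y = (1/9)x^6 + C/x^3.


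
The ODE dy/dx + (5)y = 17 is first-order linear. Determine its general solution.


P(x) = 5, Q(x) = 17; integrating factor μ = e^(5x).
(μ y)' = 17e^(5x) ⇒ μ y = (17/5)e^(5x) + C.
Divide by μ: y = 17/5 + Ce^(-5x).


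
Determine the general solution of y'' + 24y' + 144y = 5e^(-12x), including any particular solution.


Characteristic polynomial (r + 12)² = 0; repeated root r = -12.
y_h = (C₁ + C₂x)e^(-12x). Forcing matches the repeated root (resonance), so try y_p = Ax² e^(-12x).
Substitute and solve for A: 2A = 5, so A = 5/2.
General solution: y = (C₁ + C₂x + (5/2)x²)e^(-12x).


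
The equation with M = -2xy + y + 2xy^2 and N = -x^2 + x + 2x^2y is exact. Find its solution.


Check exactness: ∂M/∂y = -2x + 1 + 4xy and ∂N/∂x = -2x + 1 + 4xy; equal, so the equation is exact.
Integrate M with respect to x (treating y as constant): ∫M dx = -x^2y + xy + x^2y^2 + h(y).
Differentiate w.r.t. y and set equal to N: all terms match, so h'(y) = 0 and h is a constant absorbed into C.
General solution: -x^2y + xy + x^2y^2 = C.


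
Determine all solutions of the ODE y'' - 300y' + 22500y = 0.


Characteristic equation: r² - 300r + 22500 = 0, i.e. (r - 150)² = 0.
Repeated root r = 150; include an x factor for the second linearly independent solution.
General solution: y = (C₁ + C₂x)e^(150x).


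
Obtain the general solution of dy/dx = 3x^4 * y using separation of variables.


Separate variables: dy/y = 3x^4 dx.
Integrate: ln|y| = (3/5)x^5 + C₀.
Exponentiate: y = Ce^((3/5)x^5).


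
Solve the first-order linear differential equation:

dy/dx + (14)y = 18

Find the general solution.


P(x) = 14, Q(x) = 18; integrating factor μ = e^(14x).
(μ y)' = 18e^(14x) ⇒ μ y = (9/7)e^(14x) + C.
Divide by μ: y = 9/7 + Ce^(-14x).


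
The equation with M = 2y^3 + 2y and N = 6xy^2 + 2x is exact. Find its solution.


Check exactness: ∂M/∂y = 6y^2 + 2 and ∂N/∂x = 6y^2 + 2; equal, so the equation is exact.
Integrate M with respect to x (treating y as constant): ∫M dx = 2xy^3 + 2xy + h(y).
Differentiate w.r.t. y and set equal to N: all terms match, so h'(y) = 0 and h is a constant absorbed into C.
General solution: 2xy^3 + 2xy = C.


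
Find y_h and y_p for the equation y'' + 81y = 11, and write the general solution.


Homogeneous part: r² + 81 = 0 ⇒ r = ±9i, so y_h = C₁cos(9x) + C₂sin(9x).
Try constant y_p = A; plug in: 81A = 11 ⇒ A = 11/81.
General solution: y = C₁cos(9x) + C₂sin(9x) + 11/81.


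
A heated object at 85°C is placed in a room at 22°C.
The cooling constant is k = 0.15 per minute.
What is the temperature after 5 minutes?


Newton's law: dT/dt = -k(T - T_a) has solution T(t) = T_a + (T₀ - T_a)e^(-kt).
Plug in T_a = 22, T₀ = 85, k = 0.15, t = 5: T(5) = 22 + (63)e^(-0.75) ≈ 51.8°C.


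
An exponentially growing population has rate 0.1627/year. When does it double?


Exponential growth: P(t) = P₀ e^(0.1627t). Set P(t)/P₀ = 2: e^(0.1627t) = 2.
Solve: t = ln(2)/0.1627 ≈ 4.26 years.


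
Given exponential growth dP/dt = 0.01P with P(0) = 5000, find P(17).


The ODE dP/dt = 0.01P has solution P(t) = P(0)e^(0.01t).
Substitute P(0) = 5000 and t = 17: P(17) = 5000 e^(0.17) ≈ 5927.


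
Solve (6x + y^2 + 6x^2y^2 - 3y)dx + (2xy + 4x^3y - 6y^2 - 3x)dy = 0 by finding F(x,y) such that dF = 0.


Check exactness: ∂M/∂y = 2y + 12x^2y - 3 and ∂N/∂x = 2y + 12x^2y - 3; equal, so the equation is exact.
Integrate M with respect to x (treating y as constant): ∫M dx = 3x^2 + xy^2 + 2x^3y^2 - 3xy + h(y).
Differentiate w.r.t. y and set equal to N: the x-dependent terms already match, leaving h'(y) = -6y^2. Integrate: h(y) = -2y^3.
So F(x,y) = 3x^2 + xy^2 + 2x^3y^2 - 2y^3 - 3xy.
General solution: 3x^2 + xy^2 + 2x^3y^2 - 2y^3 - 3xy = C.


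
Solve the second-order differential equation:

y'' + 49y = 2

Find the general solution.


Homogeneous part: r² + 49 = 0 ⇒ r = ±7i, so y_h = C₁cos(7x) + C₂sin(7x).
Try constant y_p = A; plug in: 49A = 2 ⇒ A = 2/49.
General solution: y = C₁cos(7x) + C₂sin(7x) + 2/49.


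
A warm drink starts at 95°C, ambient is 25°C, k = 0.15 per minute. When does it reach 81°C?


From T(t) = T_a + (T₀ - T_a)e^(-kt), set T(t) = 81:
(81 - 25) / (95 - 25) = e^(-0.15t), so t = -ln(0.800)/0.15 ≈ 1.5 minutes.


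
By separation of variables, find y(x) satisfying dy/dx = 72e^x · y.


Separate variables: dy/y = 72e^x dx.
Integrate: ln|y| = 72e^x + C₀.
Exponentiate: y = Ce^(72e^x).


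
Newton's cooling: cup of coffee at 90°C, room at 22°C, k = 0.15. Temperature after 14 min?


Newton's law: dT/dt = -k(T - T_a) has solution T(t) = T_a + (T₀ - T_a)e^(-kt).
Plug in T_a = 22, T₀ = 90, k = 0.15, t = 14: T(14) = 22 + (68)e^(-2.10) ≈ 30.3°C.


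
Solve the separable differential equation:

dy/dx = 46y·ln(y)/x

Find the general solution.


Separate: dy/[y ln(y)] = 46 dx/x.
Substitute u = ln(y): du/u = 46 dx/x.
Integrate: ln|ln(y)| = 46ln|x| + C₀, hence ln(y) = C·x^46.


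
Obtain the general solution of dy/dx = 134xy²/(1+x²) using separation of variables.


Separate: dy/y² = 134x/(1+x²) dx.
Integrate LHS: ∫ dy/y² = -1/y.
Integrate RHS via u = 1+x²: 67ln(1+x²) + C.
Result: -1/y = 67ln(1+x²) + C.


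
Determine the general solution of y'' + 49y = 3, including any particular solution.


Homogeneous part: r² + 49 = 0 ⇒ r = ±7i, so y_h = C₁cos(7x) + C₂sin(7x).
Try constant y_p = A; plug in: 49A = 3 ⇒ A = 3/49.
General solution: y = C₁cos(7x) + C₂sin(7x) + 3/49.


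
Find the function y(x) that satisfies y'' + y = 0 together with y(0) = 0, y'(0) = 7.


Characteristic roots of r² + 1 = 0 are ±1i, so y = C₁cos(x) + C₂sin(x).
Apply y(0) = 0: C₁ = 0. Differentiate and apply y'(0) = 7: 1·C₂ = 7, so C₂ = 7.
Particular solution: y = 7sin(x).


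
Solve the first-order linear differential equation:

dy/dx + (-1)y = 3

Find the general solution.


P(x) = -1 ⇒ μ = e^(-x).
(μ y)' = 3e^(-x) ⇒ μ y = -3e^(-x) + C.
Divide by μ: y = -3 + Ce^(x).


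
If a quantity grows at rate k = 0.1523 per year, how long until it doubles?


Exponential growth: P(t) = P₀ e^(0.1523t). Set P(t)/P₀ = 2: e^(0.1523t) = 2.
Solve: t = ln(2)/0.1523 ≈ 4.55 years.


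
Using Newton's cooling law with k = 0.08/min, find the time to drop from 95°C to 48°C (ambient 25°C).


From T(t) = T_a + (T₀ - T_a)e^(-kt), set T(t) = 48:
(48 - 25) / (95 - 25) = e^(-0.08t), so t = -ln(0.329)/0.08 ≈ 13.9 minutes.


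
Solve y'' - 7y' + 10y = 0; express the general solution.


Characteristic equation: r² - 7r + 10 = 0.
Factor: (r - 5)(r - 2) = 0 ⇒ r = 5, 2 (distinct real).
General solution: y = C₁e^(5x) + C₂e^(2x).


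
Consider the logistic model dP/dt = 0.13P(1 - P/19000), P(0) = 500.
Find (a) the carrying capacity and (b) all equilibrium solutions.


Logistic ODE dP/dt = 0.13P(1 - P/19000) has equilibria where dP/dt = 0, i.e. P = 0 or P = 19000.
The coefficient (1 - P/K) = 0 when P = K, identifying K = 19000 as the carrying capacity.
(a) K = 19000; (b) equilibria P = 0 and P = 19000.


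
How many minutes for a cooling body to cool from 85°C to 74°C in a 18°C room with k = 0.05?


From T(t) = T_a + (T₀ - T_a)e^(-kt), set T(t) = 74:
(74 - 18) / (85 - 18) = e^(-0.05t), so t = -ln(0.836)/0.05 ≈ 3.6 minutes.


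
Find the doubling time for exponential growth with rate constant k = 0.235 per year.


Exponential growth: P(t) = P₀ e^(0.235t). Set P(t)/P₀ = 2: e^(0.235t) = 2.
Solve: t = ln(2)/0.235 ≈ 2.95 years.


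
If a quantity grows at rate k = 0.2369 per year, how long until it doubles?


Exponential growth: P(t) = P₀ e^(0.2369t). Set P(t)/P₀ = 2: e^(0.2369t) = 2.
Solve: t = ln(2)/0.2369 ≈ 2.93 years.


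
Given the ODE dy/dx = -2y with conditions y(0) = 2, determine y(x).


General solution of y' = -2y is y = Ce^(-2x).
Apply y(0) = 2: C = 2.
Particular solution: y = 2e^(-2x).


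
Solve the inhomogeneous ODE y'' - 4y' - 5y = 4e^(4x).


Characteristic roots of r² - 4r - 5 = 0 are 5, -1.
y_h = C₁e^(5x) + C₂e^(-x).
Forcing exponent 4 is not a characteristic root; try y_p = Ae^(4x).
Substitute: A·(16 + (-4)·4 + (-5)) = A·-5 = 4, so A = -4/5.
General solution: y = C₁e^(5x) + C₂e^(-x) - (4/5)e^(4x).


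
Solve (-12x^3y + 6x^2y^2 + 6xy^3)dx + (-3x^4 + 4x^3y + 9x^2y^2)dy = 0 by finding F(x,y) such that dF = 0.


Check exactness: ∂M/∂y = -12x^3 + 12x^2y + 18xy^2 and ∂N/∂x = -12x^3 + 12x^2y + 18xy^2; equal, so the equation is exact.
Integrate M with respect to x (treating y as constant): ∫M dx = -3x^4y + 2x^3y^2 + 3x^2y^3 + h(y).
Differentiate w.r.t. y and set equal to N: all terms match, so h'(y) = 0 and h is a constant absorbed into C.
General solution: -3x^4y + 2x^3y^2 + 3x^2y^3 = C.


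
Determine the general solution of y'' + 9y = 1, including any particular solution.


Homogeneous part: r² + 9 = 0 ⇒ r = ±3i, so y_h = C₁cos(3x) + C₂sin(3x).
Try constant y_p = A; plug in: 9A = 1 ⇒ A = 1/9.
General solution: y = C₁cos(3x) + C₂sin(3x) + 1/9.


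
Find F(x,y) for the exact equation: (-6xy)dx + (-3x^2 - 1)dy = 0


Check exactness: ∂M/∂y = -6x and ∂N/∂x = -6x; equal, so the equation is exact.
Integrate M with respect to x (treating y as constant): ∫M dx = -3x^2y + h(y).
Differentiate w.r.t. y and set equal to N: the x-dependent terms already match, leaving h'(y) = -1. Integrate: h(y) = -y.
So F(x,y) = -3x^2y - y.
General solution: -3x^2y - y = C.
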